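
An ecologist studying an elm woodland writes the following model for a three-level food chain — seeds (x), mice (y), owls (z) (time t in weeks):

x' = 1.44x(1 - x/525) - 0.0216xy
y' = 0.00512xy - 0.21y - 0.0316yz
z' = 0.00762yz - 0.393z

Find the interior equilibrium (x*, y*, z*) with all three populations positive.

From dz/dt = 0: 0.00762y* = 0.393, so y* = 51.6.
From dx/dt = 0: 1.44(1 - x*/525) = 0.0216·51.6, giving x* = 525·(1 - 0.774) = 119.
From dy/dt = 0: 0.00512·119 - 0.21 = 0.0316z*, so z* = 0.399/0.0316 = 12.6.

x* ≈ 119, y* ≈ 51.6, z* ≈ 12.6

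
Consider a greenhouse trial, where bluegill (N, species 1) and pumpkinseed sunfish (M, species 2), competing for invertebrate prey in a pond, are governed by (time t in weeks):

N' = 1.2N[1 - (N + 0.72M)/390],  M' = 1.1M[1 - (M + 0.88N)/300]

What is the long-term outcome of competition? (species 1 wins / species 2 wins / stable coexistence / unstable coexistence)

Compare the nullcline intercepts: K1/α12 = 390/0.72 = 542 > K2 = 300; K2/α21 = 300/0.88 = 341 < K1 = 390.
Since the inequalities point opposite ways, species 1 can invade but species 2 cannot.

species 1 excludes species 2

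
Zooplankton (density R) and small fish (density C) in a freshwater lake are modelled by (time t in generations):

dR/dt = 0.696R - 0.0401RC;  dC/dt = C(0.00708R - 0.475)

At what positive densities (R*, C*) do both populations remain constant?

R* ≈ 67.1, C* ≈ 17.4

Set dC/dt = 0 with C > 0: 0.00708R - 0.475 = 0, so R* = 0.475/0.00708 = 67.1.
Set dR/dt = 0 with R > 0: 0.696 - 0.0401C = 0, so C* = 0.696/0.0401 = 17.4.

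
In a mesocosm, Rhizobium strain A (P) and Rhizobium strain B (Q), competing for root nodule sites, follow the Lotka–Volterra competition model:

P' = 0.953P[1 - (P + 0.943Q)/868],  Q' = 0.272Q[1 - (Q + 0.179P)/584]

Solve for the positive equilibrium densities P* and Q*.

Setting both brackets to zero gives the nullclines P + 0.943Q = 868 and 0.179P + Q = 584.
Substituting Q = 584 - 0.179P into the first: P(1 - 0.943·0.179) = 868 - 0.943·584.
So P* = 317/0.831 = 382, and then Q* = 584 - 0.179·382 = 516.

P* ≈ 382, Q* ≈ 516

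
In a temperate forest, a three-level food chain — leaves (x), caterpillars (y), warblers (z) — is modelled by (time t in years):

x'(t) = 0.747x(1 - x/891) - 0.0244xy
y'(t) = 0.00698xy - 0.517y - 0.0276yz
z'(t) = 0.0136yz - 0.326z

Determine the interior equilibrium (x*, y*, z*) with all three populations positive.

From dz/dt = 0: 0.0136y* = 0.326, so y* = 24.
From dx/dt = 0: 0.747(1 - x*/891) = 0.0244·24, giving x* = 891·(1 - 0.783) = 193.
From dy/dt = 0: 0.00698·193 - 0.517 = 0.0276z*, so z* = 0.833/0.0276 = 30.2.

x* ≈ 193, y* ≈ 24, z* ≈ 30.2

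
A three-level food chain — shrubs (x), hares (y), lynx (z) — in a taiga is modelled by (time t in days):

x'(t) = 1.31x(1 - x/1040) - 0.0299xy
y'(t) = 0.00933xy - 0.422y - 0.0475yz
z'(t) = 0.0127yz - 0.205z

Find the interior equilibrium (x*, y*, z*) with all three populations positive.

From dz/dt = 0: 0.0127y* = 0.205, so y* = 16.1.
From dx/dt = 0: 1.31(1 - x*/1040) = 0.0299·16.1, giving x* = 1040·(1 - 0.368) = 657.
From dy/dt = 0: 0.00933·657 - 0.422 = 0.0475z*, so z* = 5.71/0.0475 = 120.

x* ≈ 657, y* ≈ 16.1, z* ≈ 120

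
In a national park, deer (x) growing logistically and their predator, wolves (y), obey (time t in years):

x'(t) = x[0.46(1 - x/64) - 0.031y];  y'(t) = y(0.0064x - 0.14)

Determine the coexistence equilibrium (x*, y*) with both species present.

From dy/dt = 0 with y > 0: 0.0064x* = 0.14, so x* = 21.9.
Substitute into dx/dt = 0: 0.46(1 - 21.9/64) = 0.031y*.
The bracket is 0.658, giving y* = 0.303/0.031 = 9.77.

x* ≈ 21.9, y* ≈ 9.77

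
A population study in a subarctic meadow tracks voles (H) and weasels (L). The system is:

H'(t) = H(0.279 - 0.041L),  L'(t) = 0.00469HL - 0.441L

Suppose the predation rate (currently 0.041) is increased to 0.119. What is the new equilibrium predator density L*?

At the interior fixed point, setting dH/dt = 0 with H > 0 fixes L* = (prey growth rate)/(HL coefficient) — independent of the other coefficients.
With the change, L* = 0.279/0.119 = 2.34; it falls from 6.8.

L* ≈ 2.34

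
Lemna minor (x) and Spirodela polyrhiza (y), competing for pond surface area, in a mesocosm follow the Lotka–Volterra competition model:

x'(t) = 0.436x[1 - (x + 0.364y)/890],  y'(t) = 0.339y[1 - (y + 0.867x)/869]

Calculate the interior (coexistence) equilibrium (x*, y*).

x* ≈ 838, y* ≈ 142

Setting both brackets to zero gives the nullclines x + 0.364y = 890 and 0.867x + y = 869.
Substituting y = 869 - 0.867x into the first: x(1 - 0.364·0.867) = 890 - 0.364·869.
So x* = 574/0.684 = 838, and then y* = 869 - 0.867·838 = 142.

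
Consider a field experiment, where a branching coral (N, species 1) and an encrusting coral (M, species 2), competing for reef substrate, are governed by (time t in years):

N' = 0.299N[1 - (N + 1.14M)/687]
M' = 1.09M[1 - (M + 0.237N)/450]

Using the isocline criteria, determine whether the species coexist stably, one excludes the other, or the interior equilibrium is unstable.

Compare the nullcline intercepts: K1/α12 = 687/1.14 = 603 > K2 = 450; K2/α21 = 450/0.237 = 1900 > K1 = 687.
Since both inequalities hold, each species can invade when rare, so the interior equilibrium is stable.

stable coexistence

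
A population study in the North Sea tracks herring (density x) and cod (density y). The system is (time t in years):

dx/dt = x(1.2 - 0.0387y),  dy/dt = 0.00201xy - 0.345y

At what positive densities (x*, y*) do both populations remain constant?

x* ≈ 172, y* ≈ 31

Set dy/dt = 0 with y > 0: 0.00201x - 0.345 = 0, so x* = 0.345/0.00201 = 172.
Set dx/dt = 0 with x > 0: 1.2 - 0.0387y = 0, so y* = 1.2/0.0387 = 31.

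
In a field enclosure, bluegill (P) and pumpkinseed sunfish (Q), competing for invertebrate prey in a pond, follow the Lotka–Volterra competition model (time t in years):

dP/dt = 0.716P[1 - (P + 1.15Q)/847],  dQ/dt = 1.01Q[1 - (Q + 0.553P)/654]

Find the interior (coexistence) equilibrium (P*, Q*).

P* ≈ 261, Q* ≈ 510

Setting both brackets to zero gives the nullclines P + 1.15Q = 847 and 0.553P + Q = 654.
Substituting Q = 654 - 0.553P into the first: P(1 - 1.15·0.553) = 847 - 1.15·654.
So P* = 94.9/0.364 = 261, and then Q* = 654 - 0.553·261 = 510.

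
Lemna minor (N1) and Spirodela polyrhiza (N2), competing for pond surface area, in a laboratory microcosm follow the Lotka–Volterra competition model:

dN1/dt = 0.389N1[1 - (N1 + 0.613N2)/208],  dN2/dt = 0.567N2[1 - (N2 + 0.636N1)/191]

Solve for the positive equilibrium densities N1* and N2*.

Setting both brackets to zero gives the nullclines N1 + 0.613N2 = 208 and 0.636N1 + N2 = 191.
Substituting N2 = 191 - 0.636N1 into the first: N1(1 - 0.613·0.636) = 208 - 0.613·191.
So N1* = 90.9/0.61 = 149, and then N2* = 191 - 0.636·149 = 96.2.

N1* ≈ 149, N2* ≈ 96.2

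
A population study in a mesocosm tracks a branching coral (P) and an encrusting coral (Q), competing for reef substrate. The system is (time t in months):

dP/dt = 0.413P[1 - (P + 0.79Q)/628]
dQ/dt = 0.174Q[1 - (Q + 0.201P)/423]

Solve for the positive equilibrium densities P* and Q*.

P* ≈ 349, Q* ≈ 353

Setting both brackets to zero gives the nullclines P + 0.79Q = 628 and 0.201P + Q = 423.
Substituting Q = 423 - 0.201P into the first: P(1 - 0.79·0.201) = 628 - 0.79·423.
So P* = 294/0.841 = 349, and then Q* = 423 - 0.201·349 = 353.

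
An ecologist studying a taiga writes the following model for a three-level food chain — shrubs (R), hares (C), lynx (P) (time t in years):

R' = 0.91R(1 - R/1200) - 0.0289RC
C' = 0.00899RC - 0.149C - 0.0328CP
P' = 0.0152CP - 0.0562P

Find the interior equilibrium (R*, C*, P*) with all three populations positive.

From dP/dt = 0: 0.0152C* = 0.0562, so C* = 3.7.
From dR/dt = 0: 0.91(1 - R*/1200) = 0.0289·3.7, giving R* = 1200·(1 - 0.117) = 1060.
From dC/dt = 0: 0.00899·1060 - 0.149 = 0.0328P*, so P* = 9.37/0.0328 = 286.

R* ≈ 1060, C* ≈ 3.7, P* ≈ 286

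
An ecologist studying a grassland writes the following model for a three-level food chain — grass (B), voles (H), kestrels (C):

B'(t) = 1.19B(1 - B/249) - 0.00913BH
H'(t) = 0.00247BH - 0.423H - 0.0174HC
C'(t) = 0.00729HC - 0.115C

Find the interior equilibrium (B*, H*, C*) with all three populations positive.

B* ≈ 219, H* ≈ 15.8, C* ≈ 6.76

From dC/dt = 0: 0.00729H* = 0.115, so H* = 15.8.
From dB/dt = 0: 1.19(1 - B*/249) = 0.00913·15.8, giving B* = 249·(1 - 0.121) = 219.
From dH/dt = 0: 0.00247·219 - 0.423 = 0.0174C*, so C* = 0.118/0.0174 = 6.76.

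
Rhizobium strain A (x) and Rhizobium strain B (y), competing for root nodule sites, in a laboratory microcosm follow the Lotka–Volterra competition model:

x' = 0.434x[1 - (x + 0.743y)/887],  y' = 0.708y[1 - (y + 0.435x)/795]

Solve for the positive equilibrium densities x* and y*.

Setting both brackets to zero gives the nullclines x + 0.743y = 887 and 0.435x + y = 795.
Substituting y = 795 - 0.435x into the first: x(1 - 0.743·0.435) = 887 - 0.743·795.
So x* = 296/0.677 = 438, and then y* = 795 - 0.435·438 = 605.

x* ≈ 438, y* ≈ 605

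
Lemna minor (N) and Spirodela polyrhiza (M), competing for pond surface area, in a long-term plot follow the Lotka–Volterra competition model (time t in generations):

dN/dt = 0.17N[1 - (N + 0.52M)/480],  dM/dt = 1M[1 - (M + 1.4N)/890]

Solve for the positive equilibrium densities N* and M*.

Setting both brackets to zero gives the nullclines N + 0.52M = 480 and 1.4N + M = 890.
Substituting M = 890 - 1.4N into the first: N(1 - 0.52·1.4) = 480 - 0.52·890.
So N* = 17.2/0.272 = 63.2, and then M* = 890 - 1.4·63.2 = 801.

N* ≈ 63.2, M* ≈ 801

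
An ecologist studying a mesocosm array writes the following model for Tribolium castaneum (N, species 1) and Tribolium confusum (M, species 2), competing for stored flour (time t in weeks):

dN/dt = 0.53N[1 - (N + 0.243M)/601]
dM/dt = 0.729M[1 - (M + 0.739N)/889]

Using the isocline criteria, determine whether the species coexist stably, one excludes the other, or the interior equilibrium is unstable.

stable coexistence

Compare the nullcline intercepts: K1/α12 = 601/0.243 = 2470 > K2 = 889; K2/α21 = 889/0.739 = 1200 > K1 = 601.
Since both inequalities hold, each species can invade when rare, so the interior equilibrium is stable.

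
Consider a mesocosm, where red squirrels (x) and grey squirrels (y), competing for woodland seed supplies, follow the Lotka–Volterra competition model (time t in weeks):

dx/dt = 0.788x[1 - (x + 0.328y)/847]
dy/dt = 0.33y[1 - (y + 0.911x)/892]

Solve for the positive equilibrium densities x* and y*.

x* ≈ 791, y* ≈ 172

Setting both brackets to zero gives the nullclines x + 0.328y = 847 and 0.911x + y = 892.
Substituting y = 892 - 0.911x into the first: x(1 - 0.328·0.911) = 847 - 0.328·892.
So x* = 554/0.701 = 791, and then y* = 892 - 0.911·791 = 172.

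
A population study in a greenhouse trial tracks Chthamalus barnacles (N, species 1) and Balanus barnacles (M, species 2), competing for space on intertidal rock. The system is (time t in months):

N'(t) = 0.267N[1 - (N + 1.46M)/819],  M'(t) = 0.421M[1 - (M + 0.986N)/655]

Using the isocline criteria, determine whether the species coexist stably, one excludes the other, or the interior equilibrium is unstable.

unstable coexistence (outcome depends on initial conditions)

Compare the nullcline intercepts: K1/α12 = 819/1.46 = 561 < K2 = 655; K2/α21 = 655/0.986 = 664 < K1 = 819.
Since both are reversed, neither can invade when rare; the interior point is a saddle.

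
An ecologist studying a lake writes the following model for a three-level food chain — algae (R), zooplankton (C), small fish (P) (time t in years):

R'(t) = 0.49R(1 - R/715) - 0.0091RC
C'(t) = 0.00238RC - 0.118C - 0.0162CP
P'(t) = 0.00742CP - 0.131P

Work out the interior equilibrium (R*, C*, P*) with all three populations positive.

From dP/dt = 0: 0.00742C* = 0.131, so C* = 17.7.
From dR/dt = 0: 0.49(1 - R*/715) = 0.0091·17.7, giving R* = 715·(1 - 0.328) = 481.
From dC/dt = 0: 0.00238·481 - 0.118 = 0.0162P*, so P* = 1.03/0.0162 = 63.3.

R* ≈ 481, C* ≈ 17.7, P* ≈ 63.3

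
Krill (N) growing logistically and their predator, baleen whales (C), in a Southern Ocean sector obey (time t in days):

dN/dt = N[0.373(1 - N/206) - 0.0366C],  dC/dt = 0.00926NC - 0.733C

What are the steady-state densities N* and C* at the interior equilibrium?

N* ≈ 79.2, C* ≈ 6.28

From dC/dt = 0 with C > 0: 0.00926N* = 0.733, so N* = 79.2.
Substitute into dN/dt = 0: 0.373(1 - 79.2/206) = 0.0366C*.
The bracket is 0.616, giving C* = 0.23/0.0366 = 6.28.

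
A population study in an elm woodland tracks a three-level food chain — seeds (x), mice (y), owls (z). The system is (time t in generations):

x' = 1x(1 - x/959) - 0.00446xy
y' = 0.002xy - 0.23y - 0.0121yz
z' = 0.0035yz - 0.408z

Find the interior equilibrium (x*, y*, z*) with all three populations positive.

From dz/dt = 0: 0.0035y* = 0.408, so y* = 117.
From dx/dt = 0: 1(1 - x*/959) = 0.00446·117, giving x* = 959·(1 - 0.52) = 460.
From dy/dt = 0: 0.002·460 - 0.23 = 0.0121z*, so z* = 0.691/0.0121 = 57.1.

x* ≈ 460, y* ≈ 117, z* ≈ 57.1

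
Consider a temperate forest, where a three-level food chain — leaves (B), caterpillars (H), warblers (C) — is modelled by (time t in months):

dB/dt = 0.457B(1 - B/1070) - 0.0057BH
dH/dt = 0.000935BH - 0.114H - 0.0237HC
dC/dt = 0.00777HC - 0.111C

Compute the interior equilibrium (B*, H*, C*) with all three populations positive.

B* ≈ 879, H* ≈ 14.3, C* ≈ 29.9

From dC/dt = 0: 0.00777H* = 0.111, so H* = 14.3.
From dB/dt = 0: 0.457(1 - B*/1070) = 0.0057·14.3, giving B* = 1070·(1 - 0.178) = 879.
From dH/dt = 0: 0.000935·879 - 0.114 = 0.0237C*, so C* = 0.708/0.0237 = 29.9.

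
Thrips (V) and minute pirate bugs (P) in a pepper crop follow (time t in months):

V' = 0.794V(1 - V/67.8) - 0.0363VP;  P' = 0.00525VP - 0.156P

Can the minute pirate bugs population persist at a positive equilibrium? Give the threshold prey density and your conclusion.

Threshold V = 29.7; K > 29.7, so yes, the predator persists.

The predator equation gives dP/dt > 0 only when V > 0.156/0.00525 = 29.7.
Without the predator, V → K = 67.8. Since 67.8 > 29.7, the predator can invade and persist.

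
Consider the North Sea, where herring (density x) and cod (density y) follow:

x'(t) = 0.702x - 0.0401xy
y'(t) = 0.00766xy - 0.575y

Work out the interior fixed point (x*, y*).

x* ≈ 75.1, y* ≈ 17.5

Set dy/dt = 0 with y > 0: 0.00766x - 0.575 = 0, so x* = 0.575/0.00766 = 75.1.
Set dx/dt = 0 with x > 0: 0.702 - 0.0401y = 0, so y* = 0.702/0.0401 = 17.5.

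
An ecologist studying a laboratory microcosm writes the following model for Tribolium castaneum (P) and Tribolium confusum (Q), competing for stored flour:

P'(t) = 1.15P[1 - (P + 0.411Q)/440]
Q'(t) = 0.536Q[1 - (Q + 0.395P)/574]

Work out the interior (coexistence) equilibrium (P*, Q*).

Setting both brackets to zero gives the nullclines P + 0.411Q = 440 and 0.395P + Q = 574.
Substituting Q = 574 - 0.395P into the first: P(1 - 0.411·0.395) = 440 - 0.411·574.
So P* = 204/0.838 = 244, and then Q* = 574 - 0.395·244 = 478.

P* ≈ 244, Q* ≈ 478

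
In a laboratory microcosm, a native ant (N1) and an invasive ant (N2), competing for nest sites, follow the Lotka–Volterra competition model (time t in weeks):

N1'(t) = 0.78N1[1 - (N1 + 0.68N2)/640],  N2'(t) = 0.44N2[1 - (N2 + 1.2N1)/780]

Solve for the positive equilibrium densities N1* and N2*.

N1* ≈ 596, N2* ≈ 65.2

Setting both brackets to zero gives the nullclines N1 + 0.68N2 = 640 and 1.2N1 + N2 = 780.
Substituting N2 = 780 - 1.2N1 into the first: N1(1 - 0.68·1.2) = 640 - 0.68·780.
So N1* = 110/0.184 = 596, and then N2* = 780 - 1.2·596 = 65.2.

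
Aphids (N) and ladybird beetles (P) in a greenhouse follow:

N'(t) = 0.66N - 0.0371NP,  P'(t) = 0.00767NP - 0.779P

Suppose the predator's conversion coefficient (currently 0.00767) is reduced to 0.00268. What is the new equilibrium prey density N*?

At the interior fixed point, setting dP/dt = 0 with P > 0 fixes N* = (predator death rate)/(NP coefficient) — independent of the other coefficients.
With the change, N* = 0.779/0.00268 = 291; it rises from 102.

N* ≈ 291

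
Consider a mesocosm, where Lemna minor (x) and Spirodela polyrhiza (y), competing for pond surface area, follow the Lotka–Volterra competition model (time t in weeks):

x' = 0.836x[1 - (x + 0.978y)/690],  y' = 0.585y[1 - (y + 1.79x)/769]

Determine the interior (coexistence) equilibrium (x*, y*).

Setting both brackets to zero gives the nullclines x + 0.978y = 690 and 1.79x + y = 769.
Substituting y = 769 - 1.79x into the first: x(1 - 0.978·1.79) = 690 - 0.978·769.
So x* = -62.1/-0.751 = 82.7, and then y* = 769 - 1.79·82.7 = 621.

x* ≈ 82.7, y* ≈ 621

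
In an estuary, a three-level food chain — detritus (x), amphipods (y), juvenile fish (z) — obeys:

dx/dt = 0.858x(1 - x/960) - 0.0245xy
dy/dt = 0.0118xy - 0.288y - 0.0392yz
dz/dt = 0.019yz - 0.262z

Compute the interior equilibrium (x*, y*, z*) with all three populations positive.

x* ≈ 582, y* ≈ 13.8, z* ≈ 168

From dz/dt = 0: 0.019y* = 0.262, so y* = 13.8.
From dx/dt = 0: 0.858(1 - x*/960) = 0.0245·13.8, giving x* = 960·(1 - 0.394) = 582.
From dy/dt = 0: 0.0118·582 - 0.288 = 0.0392z*, so z* = 6.58/0.0392 = 168.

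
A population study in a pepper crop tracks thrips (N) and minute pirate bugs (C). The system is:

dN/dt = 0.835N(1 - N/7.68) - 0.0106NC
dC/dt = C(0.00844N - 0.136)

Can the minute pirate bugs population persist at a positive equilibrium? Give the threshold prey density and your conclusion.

The predator equation gives dC/dt > 0 only when N > 0.136/0.00844 = 16.1.
Without the predator, N → K = 7.68. Since 7.68 < 16.1, the predator cannot invade.

Threshold N = 16.1; K < 16.1, so no, the predator goes extinct.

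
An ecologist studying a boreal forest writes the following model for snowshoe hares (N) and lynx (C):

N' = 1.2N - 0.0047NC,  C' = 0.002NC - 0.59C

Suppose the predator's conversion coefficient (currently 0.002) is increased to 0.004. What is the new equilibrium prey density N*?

At the interior fixed point, setting dC/dt = 0 with C > 0 fixes N* = (predator death rate)/(NC coefficient) — independent of the other coefficients.
With the change, N* = 0.59/0.004 = 148; it falls from 295.

N* ≈ 148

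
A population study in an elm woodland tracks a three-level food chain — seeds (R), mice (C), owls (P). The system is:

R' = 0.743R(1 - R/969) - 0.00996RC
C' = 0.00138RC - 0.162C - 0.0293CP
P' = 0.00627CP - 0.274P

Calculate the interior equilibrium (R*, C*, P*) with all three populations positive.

R* ≈ 401, C* ≈ 43.7, P* ≈ 13.4

From dP/dt = 0: 0.00627C* = 0.274, so C* = 43.7.
From dR/dt = 0: 0.743(1 - R*/969) = 0.00996·43.7, giving R* = 969·(1 - 0.586) = 401.
From dC/dt = 0: 0.00138·401 - 0.162 = 0.0293P*, so P* = 0.392/0.0293 = 13.4.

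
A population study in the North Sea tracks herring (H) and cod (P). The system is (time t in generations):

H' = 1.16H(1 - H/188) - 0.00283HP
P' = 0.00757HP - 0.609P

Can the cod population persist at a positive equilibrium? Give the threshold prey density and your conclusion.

The predator equation gives dP/dt > 0 only when H > 0.609/0.00757 = 80.4.
Without the predator, H → K = 188. Since 188 > 80.4, the predator can invade and persist.

Threshold H = 80.4; K > 80.4, so yes, the predator persists.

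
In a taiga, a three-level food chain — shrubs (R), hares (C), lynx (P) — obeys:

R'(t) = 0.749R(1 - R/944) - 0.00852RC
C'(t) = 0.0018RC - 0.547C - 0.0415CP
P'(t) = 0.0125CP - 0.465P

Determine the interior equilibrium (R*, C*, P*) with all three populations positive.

From dP/dt = 0: 0.0125C* = 0.465, so C* = 37.2.
From dR/dt = 0: 0.749(1 - R*/944) = 0.00852·37.2, giving R* = 944·(1 - 0.423) = 545.
From dC/dt = 0: 0.0018·545 - 0.547 = 0.0415P*, so P* = 0.433/0.0415 = 10.4.

R* ≈ 545, C* ≈ 37.2, P* ≈ 10.4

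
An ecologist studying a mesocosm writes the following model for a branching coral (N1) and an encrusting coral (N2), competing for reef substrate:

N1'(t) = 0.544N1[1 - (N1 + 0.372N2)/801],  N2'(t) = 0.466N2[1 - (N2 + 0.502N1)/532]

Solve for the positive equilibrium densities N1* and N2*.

N1* ≈ 742, N2* ≈ 160

Setting both brackets to zero gives the nullclines N1 + 0.372N2 = 801 and 0.502N1 + N2 = 532.
Substituting N2 = 532 - 0.502N1 into the first: N1(1 - 0.372·0.502) = 801 - 0.372·532.
So N1* = 603/0.813 = 742, and then N2* = 532 - 0.502·742 = 160.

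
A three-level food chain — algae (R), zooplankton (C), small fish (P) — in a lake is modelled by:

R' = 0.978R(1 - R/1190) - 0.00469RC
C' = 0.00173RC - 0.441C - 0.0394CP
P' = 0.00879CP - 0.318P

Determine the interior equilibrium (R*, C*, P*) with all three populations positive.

R* ≈ 984, C* ≈ 36.2, P* ≈ 32

From dP/dt = 0: 0.00879C* = 0.318, so C* = 36.2.
From dR/dt = 0: 0.978(1 - R*/1190) = 0.00469·36.2, giving R* = 1190·(1 - 0.173) = 984.
From dC/dt = 0: 0.00173·984 - 0.441 = 0.0394P*, so P* = 1.26/0.0394 = 32.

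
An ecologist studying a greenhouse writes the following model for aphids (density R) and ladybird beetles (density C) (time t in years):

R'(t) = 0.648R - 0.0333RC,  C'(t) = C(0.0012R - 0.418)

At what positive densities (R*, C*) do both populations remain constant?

R* ≈ 348, C* ≈ 19.5

Set dC/dt = 0 with C > 0: 0.0012R - 0.418 = 0, so R* = 0.418/0.0012 = 348.
Set dR/dt = 0 with R > 0: 0.648 - 0.0333C = 0, so C* = 0.648/0.0333 = 19.5.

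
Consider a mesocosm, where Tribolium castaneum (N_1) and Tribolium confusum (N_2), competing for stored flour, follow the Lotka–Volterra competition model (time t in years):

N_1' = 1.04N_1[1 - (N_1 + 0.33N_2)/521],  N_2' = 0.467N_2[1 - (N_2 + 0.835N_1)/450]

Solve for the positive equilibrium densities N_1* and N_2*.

Setting both brackets to zero gives the nullclines N_1 + 0.33N_2 = 521 and 0.835N_1 + N_2 = 450.
Substituting N_2 = 450 - 0.835N_1 into the first: N_1(1 - 0.33·0.835) = 521 - 0.33·450.
So N_1* = 372/0.724 = 514, and then N_2* = 450 - 0.835·514 = 20.7.

N_1* ≈ 514, N_2* ≈ 20.7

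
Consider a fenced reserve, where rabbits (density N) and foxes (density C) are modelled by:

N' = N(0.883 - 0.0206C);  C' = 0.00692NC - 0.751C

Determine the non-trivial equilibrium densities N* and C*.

Set dC/dt = 0 with C > 0: 0.00692N - 0.751 = 0, so N* = 0.751/0.00692 = 109.
Set dN/dt = 0 with N > 0: 0.883 - 0.0206C = 0, so C* = 0.883/0.0206 = 42.9.

N* ≈ 109, C* ≈ 42.9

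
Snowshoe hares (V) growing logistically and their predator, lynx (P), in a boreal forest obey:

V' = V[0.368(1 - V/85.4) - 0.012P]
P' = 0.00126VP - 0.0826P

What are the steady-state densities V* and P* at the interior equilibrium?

V* ≈ 65.6, P* ≈ 7.13

From dP/dt = 0 with P > 0: 0.00126V* = 0.0826, so V* = 65.6.
Substitute into dV/dt = 0: 0.368(1 - 65.6/85.4) = 0.012P*.
The bracket is 0.232, giving P* = 0.0855/0.012 = 7.13.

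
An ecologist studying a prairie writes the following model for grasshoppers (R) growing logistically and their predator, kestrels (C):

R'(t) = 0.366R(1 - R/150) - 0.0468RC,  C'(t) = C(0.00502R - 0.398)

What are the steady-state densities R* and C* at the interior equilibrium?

From dC/dt = 0 with C > 0: 0.00502R* = 0.398, so R* = 79.3.
Substitute into dR/dt = 0: 0.366(1 - 79.3/150) = 0.0468C*.
The bracket is 0.471, giving C* = 0.173/0.0468 = 3.69.

R* ≈ 79.3, C* ≈ 3.69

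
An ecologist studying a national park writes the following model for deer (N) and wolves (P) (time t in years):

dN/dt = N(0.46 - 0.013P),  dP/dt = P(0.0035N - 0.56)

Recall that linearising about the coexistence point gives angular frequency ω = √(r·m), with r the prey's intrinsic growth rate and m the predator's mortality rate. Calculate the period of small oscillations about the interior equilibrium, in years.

T ≈ 12.4 years

Here r = 0.46 and m = 0.56, so r·m = 0.258.
ω = √0.258 = 0.508 per year, hence T = 2π/ω ≈ 12.4 years.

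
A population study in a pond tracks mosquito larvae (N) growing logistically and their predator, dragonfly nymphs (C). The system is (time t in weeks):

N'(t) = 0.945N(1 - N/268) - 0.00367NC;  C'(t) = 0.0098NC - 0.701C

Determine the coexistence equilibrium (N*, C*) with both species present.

N* ≈ 71.5, C* ≈ 189

From dC/dt = 0 with C > 0: 0.0098N* = 0.701, so N* = 71.5.
Substitute into dN/dt = 0: 0.945(1 - 71.5/268) = 0.00367C*.
The bracket is 0.733, giving C* = 0.693/0.00367 = 189.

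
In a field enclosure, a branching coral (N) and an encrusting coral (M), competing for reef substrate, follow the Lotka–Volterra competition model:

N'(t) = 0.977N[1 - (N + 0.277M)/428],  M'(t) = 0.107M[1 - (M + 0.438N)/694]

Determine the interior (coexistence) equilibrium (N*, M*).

N* ≈ 268, M* ≈ 576

Setting both brackets to zero gives the nullclines N + 0.277M = 428 and 0.438N + M = 694.
Substituting M = 694 - 0.438N into the first: N(1 - 0.277·0.438) = 428 - 0.277·694.
So N* = 236/0.879 = 268, and then M* = 694 - 0.438·268 = 576.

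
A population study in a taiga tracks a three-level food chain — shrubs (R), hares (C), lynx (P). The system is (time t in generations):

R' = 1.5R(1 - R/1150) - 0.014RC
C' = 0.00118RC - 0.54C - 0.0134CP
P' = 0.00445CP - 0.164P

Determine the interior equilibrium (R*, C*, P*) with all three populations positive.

From dP/dt = 0: 0.00445C* = 0.164, so C* = 36.9.
From dR/dt = 0: 1.5(1 - R*/1150) = 0.014·36.9, giving R* = 1150·(1 - 0.344) = 754.
From dC/dt = 0: 0.00118·754 - 0.54 = 0.0134P*, so P* = 0.35/0.0134 = 26.1.

R* ≈ 754, C* ≈ 36.9, P* ≈ 26.1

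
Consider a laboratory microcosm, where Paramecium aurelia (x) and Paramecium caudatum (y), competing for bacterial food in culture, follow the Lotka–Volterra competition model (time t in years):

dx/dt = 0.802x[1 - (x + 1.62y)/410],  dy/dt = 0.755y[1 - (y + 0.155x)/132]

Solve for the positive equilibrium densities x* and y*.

Setting both brackets to zero gives the nullclines x + 1.62y = 410 and 0.155x + y = 132.
Substituting y = 132 - 0.155x into the first: x(1 - 1.62·0.155) = 410 - 1.62·132.
So x* = 196/0.749 = 262, and then y* = 132 - 0.155·262 = 91.4.

x* ≈ 262, y* ≈ 91.4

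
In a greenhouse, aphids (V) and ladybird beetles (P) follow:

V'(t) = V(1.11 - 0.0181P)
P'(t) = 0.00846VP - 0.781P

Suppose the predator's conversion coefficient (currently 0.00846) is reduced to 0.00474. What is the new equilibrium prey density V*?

At the interior fixed point, setting dP/dt = 0 with P > 0 fixes V* = (predator death rate)/(VP coefficient) — independent of the other coefficients.
With the change, V* = 0.781/0.00474 = 165; it rises from 92.3.

V* ≈ 165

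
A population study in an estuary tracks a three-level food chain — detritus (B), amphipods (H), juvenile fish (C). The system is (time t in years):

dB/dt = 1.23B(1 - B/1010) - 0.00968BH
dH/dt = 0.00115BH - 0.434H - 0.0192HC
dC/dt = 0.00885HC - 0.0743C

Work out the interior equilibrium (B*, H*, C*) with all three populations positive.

B* ≈ 943, H* ≈ 8.4, C* ≈ 33.9

From dC/dt = 0: 0.00885H* = 0.0743, so H* = 8.4.
From dB/dt = 0: 1.23(1 - B*/1010) = 0.00968·8.4, giving B* = 1010·(1 - 0.0661) = 943.
From dH/dt = 0: 0.00115·943 - 0.434 = 0.0192C*, so C* = 0.651/0.0192 = 33.9.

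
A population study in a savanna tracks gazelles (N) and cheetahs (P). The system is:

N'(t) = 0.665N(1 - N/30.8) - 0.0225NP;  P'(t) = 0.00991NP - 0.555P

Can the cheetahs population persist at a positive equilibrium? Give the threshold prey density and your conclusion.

The predator equation gives dP/dt > 0 only when N > 0.555/0.00991 = 56.
Without the predator, N → K = 30.8. Since 30.8 < 56, the predator cannot invade.

Threshold N = 56; K < 56, so no, the predator goes extinct.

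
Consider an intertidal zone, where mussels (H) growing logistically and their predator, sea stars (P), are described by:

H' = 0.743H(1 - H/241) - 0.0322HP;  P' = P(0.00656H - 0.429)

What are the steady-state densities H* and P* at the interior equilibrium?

From dP/dt = 0 with P > 0: 0.00656H* = 0.429, so H* = 65.4.
Substitute into dH/dt = 0: 0.743(1 - 65.4/241) = 0.0322P*.
The bracket is 0.729, giving P* = 0.541/0.0322 = 16.8.

H* ≈ 65.4, P* ≈ 16.8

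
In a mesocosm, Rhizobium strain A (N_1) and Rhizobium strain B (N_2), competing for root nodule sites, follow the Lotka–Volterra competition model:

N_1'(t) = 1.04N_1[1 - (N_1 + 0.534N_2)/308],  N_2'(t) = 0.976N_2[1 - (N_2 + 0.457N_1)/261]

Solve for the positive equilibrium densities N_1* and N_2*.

Setting both brackets to zero gives the nullclines N_1 + 0.534N_2 = 308 and 0.457N_1 + N_2 = 261.
Substituting N_2 = 261 - 0.457N_1 into the first: N_1(1 - 0.534·0.457) = 308 - 0.534·261.
So N_1* = 169/0.756 = 223, and then N_2* = 261 - 0.457·223 = 159.

N_1* ≈ 223, N_2* ≈ 159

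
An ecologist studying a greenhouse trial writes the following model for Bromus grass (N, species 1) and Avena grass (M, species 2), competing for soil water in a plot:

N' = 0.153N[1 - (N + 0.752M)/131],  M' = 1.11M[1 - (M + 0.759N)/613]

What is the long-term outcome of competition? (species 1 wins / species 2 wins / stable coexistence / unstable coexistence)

species 2 excludes species 1

Compare the nullcline intercepts: K1/α12 = 131/0.752 = 174 < K2 = 613; K2/α21 = 613/0.759 = 808 > K1 = 131.
Since the inequalities point opposite ways, species 2 can invade but species 1 cannot.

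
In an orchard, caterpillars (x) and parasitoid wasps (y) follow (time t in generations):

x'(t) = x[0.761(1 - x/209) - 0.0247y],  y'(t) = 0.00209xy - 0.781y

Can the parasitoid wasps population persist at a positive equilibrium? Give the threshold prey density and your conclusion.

Threshold x = 374; K < 374, so no, the predator goes extinct.

The predator equation gives dy/dt > 0 only when x > 0.781/0.00209 = 374.
Without the predator, x → K = 209. Since 209 < 374, the predator cannot invade.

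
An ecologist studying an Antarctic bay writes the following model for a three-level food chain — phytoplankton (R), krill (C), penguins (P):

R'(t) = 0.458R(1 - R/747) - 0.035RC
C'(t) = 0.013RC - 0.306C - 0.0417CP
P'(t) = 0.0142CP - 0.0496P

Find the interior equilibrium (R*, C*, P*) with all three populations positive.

R* ≈ 548, C* ≈ 3.49, P* ≈ 163

From dP/dt = 0: 0.0142C* = 0.0496, so C* = 3.49.
From dR/dt = 0: 0.458(1 - R*/747) = 0.035·3.49, giving R* = 747·(1 - 0.267) = 548.
From dC/dt = 0: 0.013·548 - 0.306 = 0.0417P*, so P* = 6.81/0.0417 = 163.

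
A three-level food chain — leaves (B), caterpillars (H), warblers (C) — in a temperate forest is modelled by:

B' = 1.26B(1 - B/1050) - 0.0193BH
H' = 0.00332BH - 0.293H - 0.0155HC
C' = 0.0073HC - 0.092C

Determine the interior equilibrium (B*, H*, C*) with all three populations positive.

From dC/dt = 0: 0.0073H* = 0.092, so H* = 12.6.
From dB/dt = 0: 1.26(1 - B*/1050) = 0.0193·12.6, giving B* = 1050·(1 - 0.193) = 847.
From dH/dt = 0: 0.00332·847 - 0.293 = 0.0155C*, so C* = 2.52/0.0155 = 163.

B* ≈ 847, H* ≈ 12.6, C* ≈ 163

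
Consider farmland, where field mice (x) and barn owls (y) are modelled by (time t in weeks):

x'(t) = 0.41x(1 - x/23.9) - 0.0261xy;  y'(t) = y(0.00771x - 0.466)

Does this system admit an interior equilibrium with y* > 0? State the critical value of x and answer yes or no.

Threshold x = 60.4; K < 60.4, so no, the predator goes extinct.

The predator equation gives dy/dt > 0 only when x > 0.466/0.00771 = 60.4.
Without the predator, x → K = 23.9. Since 23.9 < 60.4, the predator cannot invade.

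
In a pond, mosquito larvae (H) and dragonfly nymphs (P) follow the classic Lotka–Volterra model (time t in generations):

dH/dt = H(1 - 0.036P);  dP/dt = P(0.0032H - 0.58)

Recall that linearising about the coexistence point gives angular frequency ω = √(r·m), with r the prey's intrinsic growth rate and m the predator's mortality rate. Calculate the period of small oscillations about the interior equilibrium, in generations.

Here r = 1 and m = 0.58, so r·m = 0.58.
ω = √0.58 = 0.762 per generation, hence T = 2π/ω ≈ 8.25 generations.

T ≈ 8.25 generations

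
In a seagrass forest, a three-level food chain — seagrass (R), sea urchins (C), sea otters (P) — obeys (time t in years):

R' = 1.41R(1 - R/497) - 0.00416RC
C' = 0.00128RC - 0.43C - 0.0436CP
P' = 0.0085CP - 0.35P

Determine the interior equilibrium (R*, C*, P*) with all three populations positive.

R* ≈ 437, C* ≈ 41.2, P* ≈ 2.96

From dP/dt = 0: 0.0085C* = 0.35, so C* = 41.2.
From dR/dt = 0: 1.41(1 - R*/497) = 0.00416·41.2, giving R* = 497·(1 - 0.121) = 437.
From dC/dt = 0: 0.00128·437 - 0.43 = 0.0436P*, so P* = 0.129/0.0436 = 2.96.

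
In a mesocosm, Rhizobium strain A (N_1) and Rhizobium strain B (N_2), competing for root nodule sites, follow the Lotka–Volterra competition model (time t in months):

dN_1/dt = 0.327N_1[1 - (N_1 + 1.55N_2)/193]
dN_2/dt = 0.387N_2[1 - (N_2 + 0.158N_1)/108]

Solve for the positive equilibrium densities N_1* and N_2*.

N_1* ≈ 33.9, N_2* ≈ 103

Setting both brackets to zero gives the nullclines N_1 + 1.55N_2 = 193 and 0.158N_1 + N_2 = 108.
Substituting N_2 = 108 - 0.158N_1 into the first: N_1(1 - 1.55·0.158) = 193 - 1.55·108.
So N_1* = 25.6/0.755 = 33.9, and then N_2* = 108 - 0.158·33.9 = 103.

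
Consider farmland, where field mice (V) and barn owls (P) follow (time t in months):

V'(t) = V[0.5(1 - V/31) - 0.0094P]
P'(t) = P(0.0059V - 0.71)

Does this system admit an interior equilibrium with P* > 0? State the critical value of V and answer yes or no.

The predator equation gives dP/dt > 0 only when V > 0.71/0.0059 = 120.
Without the predator, V → K = 31. Since 31 < 120, the predator cannot invade.

Threshold V = 120; K < 120, so no, the predator goes extinct.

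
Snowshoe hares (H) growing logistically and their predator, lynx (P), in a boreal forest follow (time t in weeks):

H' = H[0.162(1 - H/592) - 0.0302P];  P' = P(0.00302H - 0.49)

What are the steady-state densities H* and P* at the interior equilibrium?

From dP/dt = 0 with P > 0: 0.00302H* = 0.49, so H* = 162.
Substitute into dH/dt = 0: 0.162(1 - 162/592) = 0.0302P*.
The bracket is 0.726, giving P* = 0.118/0.0302 = 3.89.

H* ≈ 162, P* ≈ 3.89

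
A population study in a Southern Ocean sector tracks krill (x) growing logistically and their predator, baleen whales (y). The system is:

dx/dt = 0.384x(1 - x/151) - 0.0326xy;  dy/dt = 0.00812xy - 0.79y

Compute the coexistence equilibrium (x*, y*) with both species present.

x* ≈ 97.3, y* ≈ 4.19

From dy/dt = 0 with y > 0: 0.00812x* = 0.79, so x* = 97.3.
Substitute into dx/dt = 0: 0.384(1 - 97.3/151) = 0.0326y*.
The bracket is 0.356, giving y* = 0.137/0.0326 = 4.19.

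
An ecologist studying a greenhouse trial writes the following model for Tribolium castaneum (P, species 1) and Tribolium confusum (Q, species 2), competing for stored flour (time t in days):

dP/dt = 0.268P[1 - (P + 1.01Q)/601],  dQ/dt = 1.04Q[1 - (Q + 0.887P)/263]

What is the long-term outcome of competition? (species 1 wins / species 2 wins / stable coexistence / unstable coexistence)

species 1 excludes species 2

Compare the nullcline intercepts: K1/α12 = 601/1.01 = 595 > K2 = 263; K2/α21 = 263/0.887 = 297 < K1 = 601.
Since the inequalities point opposite ways, species 1 can invade but species 2 cannot.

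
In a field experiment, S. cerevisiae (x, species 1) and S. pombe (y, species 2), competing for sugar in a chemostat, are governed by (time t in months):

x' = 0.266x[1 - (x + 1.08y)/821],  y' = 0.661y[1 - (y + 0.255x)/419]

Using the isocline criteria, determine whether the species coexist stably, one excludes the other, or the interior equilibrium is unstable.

stable coexistence

Compare the nullcline intercepts: K1/α12 = 821/1.08 = 760 > K2 = 419; K2/α21 = 419/0.255 = 1640 > K1 = 821.
Since both inequalities hold, each species can invade when rare, so the interior equilibrium is stable.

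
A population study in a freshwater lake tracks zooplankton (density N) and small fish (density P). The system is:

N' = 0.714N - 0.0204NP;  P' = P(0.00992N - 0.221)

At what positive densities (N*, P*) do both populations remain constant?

Set dP/dt = 0 with P > 0: 0.00992N - 0.221 = 0, so N* = 0.221/0.00992 = 22.3.
Set dN/dt = 0 with N > 0: 0.714 - 0.0204P = 0, so P* = 0.714/0.0204 = 35.

N* ≈ 22.3, P* ≈ 35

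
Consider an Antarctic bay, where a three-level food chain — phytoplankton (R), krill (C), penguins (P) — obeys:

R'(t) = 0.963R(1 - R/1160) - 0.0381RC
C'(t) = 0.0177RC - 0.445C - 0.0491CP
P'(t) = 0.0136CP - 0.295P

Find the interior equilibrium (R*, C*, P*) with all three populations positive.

From dP/dt = 0: 0.0136C* = 0.295, so C* = 21.7.
From dR/dt = 0: 0.963(1 - R*/1160) = 0.0381·21.7, giving R* = 1160·(1 - 0.858) = 165.
From dC/dt = 0: 0.0177·165 - 0.445 = 0.0491P*, so P* = 2.47/0.0491 = 50.2.

R* ≈ 165, C* ≈ 21.7, P* ≈ 50.2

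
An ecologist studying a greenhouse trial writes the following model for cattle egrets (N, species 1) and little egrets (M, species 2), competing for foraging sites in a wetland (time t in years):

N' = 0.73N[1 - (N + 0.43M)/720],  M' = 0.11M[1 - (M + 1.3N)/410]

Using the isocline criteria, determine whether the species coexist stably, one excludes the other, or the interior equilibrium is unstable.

Compare the nullcline intercepts: K1/α12 = 720/0.43 = 1670 > K2 = 410; K2/α21 = 410/1.3 = 315 < K1 = 720.
Since the inequalities point opposite ways, species 1 can invade but species 2 cannot.

species 1 excludes species 2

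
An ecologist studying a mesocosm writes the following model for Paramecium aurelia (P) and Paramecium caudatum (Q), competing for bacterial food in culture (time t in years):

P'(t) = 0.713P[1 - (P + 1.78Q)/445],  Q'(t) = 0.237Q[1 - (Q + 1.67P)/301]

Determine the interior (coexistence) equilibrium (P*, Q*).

Setting both brackets to zero gives the nullclines P + 1.78Q = 445 and 1.67P + Q = 301.
Substituting Q = 301 - 1.67P into the first: P(1 - 1.78·1.67) = 445 - 1.78·301.
So P* = -90.8/-1.97 = 46, and then Q* = 301 - 1.67·46 = 224.

P* ≈ 46, Q* ≈ 224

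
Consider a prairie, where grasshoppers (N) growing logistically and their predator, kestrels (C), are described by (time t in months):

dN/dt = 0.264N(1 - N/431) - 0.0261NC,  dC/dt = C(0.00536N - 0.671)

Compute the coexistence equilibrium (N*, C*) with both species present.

From dC/dt = 0 with C > 0: 0.00536N* = 0.671, so N* = 125.
Substitute into dN/dt = 0: 0.264(1 - 125/431) = 0.0261C*.
The bracket is 0.71, giving C* = 0.187/0.0261 = 7.18.

N* ≈ 125, C* ≈ 7.18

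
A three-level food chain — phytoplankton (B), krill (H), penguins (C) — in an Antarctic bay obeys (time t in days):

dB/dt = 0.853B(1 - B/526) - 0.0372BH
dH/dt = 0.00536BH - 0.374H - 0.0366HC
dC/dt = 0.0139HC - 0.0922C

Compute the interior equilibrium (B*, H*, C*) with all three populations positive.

B* ≈ 374, H* ≈ 6.63, C* ≈ 44.5

From dC/dt = 0: 0.0139H* = 0.0922, so H* = 6.63.
From dB/dt = 0: 0.853(1 - B*/526) = 0.0372·6.63, giving B* = 526·(1 - 0.289) = 374.
From dH/dt = 0: 0.00536·374 - 0.374 = 0.0366C*, so C* = 1.63/0.0366 = 44.5.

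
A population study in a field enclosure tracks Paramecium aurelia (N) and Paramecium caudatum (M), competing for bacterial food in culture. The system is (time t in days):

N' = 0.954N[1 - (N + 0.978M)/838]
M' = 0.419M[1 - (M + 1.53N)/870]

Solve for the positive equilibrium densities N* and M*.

N* ≈ 25.9, M* ≈ 830

Setting both brackets to zero gives the nullclines N + 0.978M = 838 and 1.53N + M = 870.
Substituting M = 870 - 1.53N into the first: N(1 - 0.978·1.53) = 838 - 0.978·870.
So N* = -12.9/-0.496 = 25.9, and then M* = 870 - 1.53·25.9 = 830.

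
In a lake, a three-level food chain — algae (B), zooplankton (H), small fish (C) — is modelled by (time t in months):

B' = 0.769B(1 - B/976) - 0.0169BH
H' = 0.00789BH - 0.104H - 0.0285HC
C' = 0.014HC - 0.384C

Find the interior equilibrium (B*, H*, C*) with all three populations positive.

B* ≈ 388, H* ≈ 27.4, C* ≈ 104

From dC/dt = 0: 0.014H* = 0.384, so H* = 27.4.
From dB/dt = 0: 0.769(1 - B*/976) = 0.0169·27.4, giving B* = 976·(1 - 0.603) = 388.
From dH/dt = 0: 0.00789·388 - 0.104 = 0.0285C*, so C* = 2.95/0.0285 = 104.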